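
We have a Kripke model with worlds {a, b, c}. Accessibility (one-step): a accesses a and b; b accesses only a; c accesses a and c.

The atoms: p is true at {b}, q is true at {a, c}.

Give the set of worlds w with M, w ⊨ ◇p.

a: successors {a, b}; p there: a:F, b:T. ✓
b: successors {a}; p there: a:F. ✗
c: successors {a, c}; p there: a:F, c:F. ✗

{a}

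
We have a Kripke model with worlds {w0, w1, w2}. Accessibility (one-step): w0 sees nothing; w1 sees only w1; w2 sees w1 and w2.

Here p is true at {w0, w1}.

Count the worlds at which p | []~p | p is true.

w0: p | []~p is T, p is T. ✓
w1: p | []~p is T, p is T. ✓
w2: p | []~p is F, p is F. ✗
Satisfying worlds: {w0, w1}.

2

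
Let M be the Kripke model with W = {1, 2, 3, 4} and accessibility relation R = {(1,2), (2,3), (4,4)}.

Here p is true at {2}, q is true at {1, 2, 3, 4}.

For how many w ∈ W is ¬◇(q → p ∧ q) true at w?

3

1: ◇(q → p ∧ q) is T. ✗
2: ◇(q → p ∧ q) is F. ✓
3: ◇(q → p ∧ q) is F. ✓
4: ◇(q → p ∧ q) is F. ✓
Satisfying worlds: {2, 3, 4}.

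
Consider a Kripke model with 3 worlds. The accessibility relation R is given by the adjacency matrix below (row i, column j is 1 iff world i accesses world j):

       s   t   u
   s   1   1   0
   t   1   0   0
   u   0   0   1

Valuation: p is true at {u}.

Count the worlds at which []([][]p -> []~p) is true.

s: successors {s, t}; [][]p -> []~p there: s:T, t:T. ✓
t: successors {s}; [][]p -> []~p there: s:T. ✓
u: successors {u}; [][]p -> []~p there: u:F. ✗
Satisfying worlds: {s, t}.

2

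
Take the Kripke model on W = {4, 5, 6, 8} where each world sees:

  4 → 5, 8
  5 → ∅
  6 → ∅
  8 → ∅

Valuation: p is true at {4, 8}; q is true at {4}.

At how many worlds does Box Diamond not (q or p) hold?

3

4: successors {5, 8}; Diamond not (q or p) there: 5:F, 8:F. ✗
5: no successors, so Box Diamond not (q or p) holds vacuously. ✓
6: no successors, so Box Diamond not (q or p) holds vacuously. ✓
8: no successors, so Box Diamond not (q or p) holds vacuously. ✓
Satisfying worlds: {5, 6, 8}.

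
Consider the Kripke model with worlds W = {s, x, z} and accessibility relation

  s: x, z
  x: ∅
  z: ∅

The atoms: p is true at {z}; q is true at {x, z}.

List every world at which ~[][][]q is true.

∅

s: [][][]q is T. ✗
x: [][][]q is T. ✗
z: [][][]q is T. ✗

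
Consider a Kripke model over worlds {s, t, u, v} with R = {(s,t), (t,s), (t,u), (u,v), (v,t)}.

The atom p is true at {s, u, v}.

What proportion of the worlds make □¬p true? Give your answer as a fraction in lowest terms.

s: successors {t}; ¬p there: t:T. ✓
t: successors {s, u}; ¬p there: s:F, u:F. ✗
u: successors {v}; ¬p there: v:F. ✗
v: successors {t}; ¬p there: t:T. ✓
That's 2 of 4 worlds, so 2/4 = 1/2.

1/2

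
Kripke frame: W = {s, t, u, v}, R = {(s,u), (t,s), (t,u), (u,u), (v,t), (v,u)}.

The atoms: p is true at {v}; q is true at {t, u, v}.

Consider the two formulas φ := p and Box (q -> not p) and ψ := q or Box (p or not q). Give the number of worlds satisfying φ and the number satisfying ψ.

For p and Box (q -> not p):
s: p is F, Box (q -> not p) is T. ✗
t: p is F, Box (q -> not p) is T. ✗
u: p is F, Box (q -> not p) is T. ✗
v: p is T, Box (q -> not p) is T. ✓
— 1 world.
For q or Box (p or not q):
s: q is F, Box (p or not q) is F. ✗
t: q is T, Box (p or not q) is F. ✓
u: q is T, Box (p or not q) is F. ✓
v: q is T, Box (p or not q) is F. ✓
— 3 worlds.

1 and 3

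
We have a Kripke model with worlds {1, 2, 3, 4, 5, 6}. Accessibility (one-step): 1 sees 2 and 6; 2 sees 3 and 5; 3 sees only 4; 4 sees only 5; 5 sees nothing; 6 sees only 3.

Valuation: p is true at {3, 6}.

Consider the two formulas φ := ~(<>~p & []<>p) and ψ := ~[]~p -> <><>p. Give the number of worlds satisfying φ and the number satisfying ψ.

For ~(<>~p & []<>p):
1: <>~p & []<>p is T. ✗
2: <>~p & []<>p is F. ✓
3: <>~p & []<>p is F. ✓
4: <>~p & []<>p is F. ✓
5: <>~p & []<>p is F. ✓
6: <>~p & []<>p is F. ✓
— 5 worlds.
For ~[]~p -> <><>p:
1: ~[]~p is T, <><>p is T. ✓
2: ~[]~p is T, <><>p is F. ✗
3: ~[]~p is F, <><>p is F. ✓
4: ~[]~p is F, <><>p is F. ✓
5: ~[]~p is F, <><>p is F. ✓
6: ~[]~p is T, <><>p is F. ✗
— 4 worlds.

5 and 4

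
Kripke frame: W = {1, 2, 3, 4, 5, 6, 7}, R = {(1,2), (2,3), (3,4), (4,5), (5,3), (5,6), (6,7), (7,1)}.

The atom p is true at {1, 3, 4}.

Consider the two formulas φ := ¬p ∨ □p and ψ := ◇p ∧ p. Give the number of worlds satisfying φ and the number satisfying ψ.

5 and 1

For ¬p ∨ □p:
1: ¬p is F, □p is F. ✗
2: ¬p is T, □p is T. ✓
3: ¬p is F, □p is T. ✓
4: ¬p is F, □p is F. ✗
5: ¬p is T, □p is F. ✓
6: ¬p is T, □p is F. ✓
7: ¬p is T, □p is T. ✓
— 5 worlds.
For ◇p ∧ p:
1: ◇p is F, p is T. ✗
2: ◇p is T, p is F. ✗
3: ◇p is T, p is T. ✓
4: ◇p is F, p is T. ✗
5: ◇p is T, p is F. ✗
6: ◇p is F, p is F. ✗
7: ◇p is T, p is F. ✗
— 1 world.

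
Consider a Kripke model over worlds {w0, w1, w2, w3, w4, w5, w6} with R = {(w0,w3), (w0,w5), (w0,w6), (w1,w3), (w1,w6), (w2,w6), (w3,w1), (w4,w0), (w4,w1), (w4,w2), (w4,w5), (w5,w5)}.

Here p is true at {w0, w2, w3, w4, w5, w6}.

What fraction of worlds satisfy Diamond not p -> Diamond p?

6/7

w0: Diamond not p is F, Diamond p is T. ✓
w1: Diamond not p is F, Diamond p is T. ✓
w2: Diamond not p is F, Diamond p is T. ✓
w3: Diamond not p is T, Diamond p is F. ✗
w4: Diamond not p is T, Diamond p is T. ✓
w5: Diamond not p is F, Diamond p is T. ✓
w6: Diamond not p is F, Diamond p is F. ✓
That's 6 of 7 worlds, so 6/7.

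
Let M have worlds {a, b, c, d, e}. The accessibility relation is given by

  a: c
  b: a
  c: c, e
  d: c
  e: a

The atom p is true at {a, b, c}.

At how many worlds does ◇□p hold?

3

a: successors {c}; □p there: c:F. ✗
b: successors {a}; □p there: a:T. ✓
c: successors {c, e}; □p there: c:F, e:T. ✓
d: successors {c}; □p there: c:F. ✗
e: successors {a}; □p there: a:T. ✓
Satisfying worlds: {b, c, e}.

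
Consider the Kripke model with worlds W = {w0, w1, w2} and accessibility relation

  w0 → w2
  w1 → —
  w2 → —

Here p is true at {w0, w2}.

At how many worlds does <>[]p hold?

1

w0: successors {w2}; []p there: w2:T. ✓
w1: no successors, so <>[]p fails. ✗
w2: no successors, so <>[]p fails. ✗
Satisfying worlds: {w0}.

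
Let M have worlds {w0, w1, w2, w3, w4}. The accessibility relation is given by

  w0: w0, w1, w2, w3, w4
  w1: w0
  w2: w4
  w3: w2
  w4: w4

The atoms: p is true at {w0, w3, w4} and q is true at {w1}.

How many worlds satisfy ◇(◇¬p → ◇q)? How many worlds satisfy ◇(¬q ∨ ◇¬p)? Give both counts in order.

5 and 5

For ◇(◇¬p → ◇q):
w0: successors {w0, w1, w2, w3, w4}; ◇¬p → ◇q there: w0:T, w1:T, w2:T, w3:F, w4:T. ✓
w1: successors {w0}; ◇¬p → ◇q there: w0:T. ✓
w2: successors {w4}; ◇¬p → ◇q there: w4:T. ✓
w3: successors {w2}; ◇¬p → ◇q there: w2:T. ✓
w4: successors {w4}; ◇¬p → ◇q there: w4:T. ✓
— 5 worlds.
For ◇(¬q ∨ ◇¬p):
w0: successors {w0, w1, w2, w3, w4}; ¬q ∨ ◇¬p there: w0:T, w1:F, w2:T, w3:T, w4:T. ✓
w1: successors {w0}; ¬q ∨ ◇¬p there: w0:T. ✓
w2: successors {w4}; ¬q ∨ ◇¬p there: w4:T. ✓
w3: successors {w2}; ¬q ∨ ◇¬p there: w2:T. ✓
w4: successors {w4}; ¬q ∨ ◇¬p there: w4:T. ✓
— 5 worlds.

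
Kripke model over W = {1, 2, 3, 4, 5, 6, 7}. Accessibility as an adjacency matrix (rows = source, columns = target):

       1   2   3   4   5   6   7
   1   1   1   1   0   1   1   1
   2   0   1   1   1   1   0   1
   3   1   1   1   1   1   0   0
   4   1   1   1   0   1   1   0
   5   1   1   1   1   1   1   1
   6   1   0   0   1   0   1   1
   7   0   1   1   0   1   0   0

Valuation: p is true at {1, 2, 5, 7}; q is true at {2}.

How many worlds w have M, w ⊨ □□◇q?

0

1: successors {1, 2, 3, 5, 6, 7}; □◇q there: 1:F, 2:T, 3:T, 5:F, 6:F, 7:T. ✗
2: successors {2, 3, 4, 5, 7}; □◇q there: 2:T, 3:T, 4:F, 5:F, 7:T. ✗
3: successors {1, 2, 3, 4, 5}; □◇q there: 1:F, 2:T, 3:T, 4:F, 5:F. ✗
4: successors {1, 2, 3, 5, 6}; □◇q there: 1:F, 2:T, 3:T, 5:F, 6:F. ✗
5: successors {1, 2, 3, 4, 5, 6, 7}; □◇q there: 1:F, 2:T, 3:T, 4:F, 5:F, 6:F, 7:T. ✗
6: successors {1, 4, 6, 7}; □◇q there: 1:F, 4:F, 6:F, 7:T. ✗
7: successors {2, 3, 5}; □◇q there: 2:T, 3:T, 5:F. ✗
Satisfying worlds: ∅.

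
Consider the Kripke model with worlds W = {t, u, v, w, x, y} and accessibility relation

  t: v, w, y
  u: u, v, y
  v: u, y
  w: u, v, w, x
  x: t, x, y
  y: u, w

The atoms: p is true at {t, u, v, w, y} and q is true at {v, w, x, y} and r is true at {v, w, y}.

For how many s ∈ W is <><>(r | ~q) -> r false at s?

3

t: <><>(r | ~q) is T, r is F. ✗
u: <><>(r | ~q) is T, r is F. ✗
v: <><>(r | ~q) is T, r is T. ✓
w: <><>(r | ~q) is T, r is T. ✓
x: <><>(r | ~q) is T, r is F. ✗
y: <><>(r | ~q) is T, r is T. ✓
Satisfying worlds: {v, w, y}.
So <><>(r | ~q) -> r fails at the other 3 worlds.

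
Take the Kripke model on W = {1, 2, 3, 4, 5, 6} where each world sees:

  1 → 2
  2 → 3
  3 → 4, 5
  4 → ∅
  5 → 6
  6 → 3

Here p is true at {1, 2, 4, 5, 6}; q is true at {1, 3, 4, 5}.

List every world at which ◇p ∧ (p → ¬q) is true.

{3}

1: ◇p is T, p → ¬q is F. ✗
2: ◇p is F, p → ¬q is T. ✗
3: ◇p is T, p → ¬q is T. ✓
4: ◇p is F, p → ¬q is F. ✗
5: ◇p is T, p → ¬q is F. ✗
6: ◇p is F, p → ¬q is T. ✗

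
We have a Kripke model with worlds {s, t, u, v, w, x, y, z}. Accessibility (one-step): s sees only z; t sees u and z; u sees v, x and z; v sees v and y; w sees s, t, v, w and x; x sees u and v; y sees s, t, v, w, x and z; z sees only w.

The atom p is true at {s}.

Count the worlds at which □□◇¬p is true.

s: successors {z}; □◇¬p there: z:T. ✓
t: successors {u, z}; □◇¬p there: u:T, z:T. ✓
u: successors {v, x, z}; □◇¬p there: v:T, x:T, z:T. ✓
v: successors {v, y}; □◇¬p there: v:T, y:T. ✓
w: successors {s, t, v, w, x}; □◇¬p there: s:T, t:T, v:T, w:T, x:T. ✓
x: successors {u, v}; □◇¬p there: u:T, v:T. ✓
y: successors {s, t, v, w, x, z}; □◇¬p there: s:T, t:T, v:T, w:T, x:T, z:T. ✓
z: successors {w}; □◇¬p there: w:T. ✓
Satisfying worlds: {s, t, u, v, w, x, y, z}.

8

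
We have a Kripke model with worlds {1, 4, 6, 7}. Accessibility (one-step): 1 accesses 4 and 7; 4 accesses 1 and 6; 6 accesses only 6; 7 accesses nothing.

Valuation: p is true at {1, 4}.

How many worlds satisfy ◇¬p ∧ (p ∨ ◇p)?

1: ◇¬p is T, p ∨ ◇p is T. ✓
4: ◇¬p is T, p ∨ ◇p is T. ✓
6: ◇¬p is T, p ∨ ◇p is F. ✗
7: ◇¬p is F, p ∨ ◇p is F. ✗
Satisfying worlds: {1, 4}.

2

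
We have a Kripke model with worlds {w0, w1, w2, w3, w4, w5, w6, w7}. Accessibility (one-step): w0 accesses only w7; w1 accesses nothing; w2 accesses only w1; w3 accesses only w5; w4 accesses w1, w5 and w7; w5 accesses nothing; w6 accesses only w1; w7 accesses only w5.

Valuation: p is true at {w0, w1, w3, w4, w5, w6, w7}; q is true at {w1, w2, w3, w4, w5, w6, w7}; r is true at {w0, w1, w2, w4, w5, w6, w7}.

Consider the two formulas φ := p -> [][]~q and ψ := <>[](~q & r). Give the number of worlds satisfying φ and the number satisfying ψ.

6 and 5

For p -> [][]~q:
w0: p is T, [][]~q is F. ✗
w1: p is T, [][]~q is T. ✓
w2: p is F, [][]~q is T. ✓
w3: p is T, [][]~q is T. ✓
w4: p is T, [][]~q is F. ✗
w5: p is T, [][]~q is T. ✓
w6: p is T, [][]~q is T. ✓
w7: p is T, [][]~q is T. ✓
— 6 worlds.
For <>[](~q & r):
w0: successors {w7}; [](~q & r) there: w7:F. ✗
w1: no successors, so <>[](~q & r) fails. ✗
w2: successors {w1}; [](~q & r) there: w1:T. ✓
w3: successors {w5}; [](~q & r) there: w5:T. ✓
w4: successors {w1, w5, w7}; [](~q & r) there: w1:T, w5:T, w7:F. ✓
w5: no successors, so <>[](~q & r) fails. ✗
w6: successors {w1}; [](~q & r) there: w1:T. ✓
w7: successors {w5}; [](~q & r) there: w5:T. ✓
— 5 worlds.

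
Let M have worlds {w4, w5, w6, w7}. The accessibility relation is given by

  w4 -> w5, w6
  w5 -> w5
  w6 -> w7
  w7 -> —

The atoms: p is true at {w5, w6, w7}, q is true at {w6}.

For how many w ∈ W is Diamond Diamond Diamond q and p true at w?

0

w4: Diamond Diamond Diamond q is F, p is F. ✗
w5: Diamond Diamond Diamond q is F, p is T. ✗
w6: Diamond Diamond Diamond q is F, p is T. ✗
w7: Diamond Diamond Diamond q is F, p is T. ✗
Satisfying worlds: ∅.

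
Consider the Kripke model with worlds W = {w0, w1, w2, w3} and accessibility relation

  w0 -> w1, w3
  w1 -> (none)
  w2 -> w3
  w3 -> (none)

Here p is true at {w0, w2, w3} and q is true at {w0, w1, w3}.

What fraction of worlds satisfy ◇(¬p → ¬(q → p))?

1/2

w0: successors {w1, w3}; ¬p → ¬(q → p) there: w1:T, w3:T. ✓
w1: no successors, so ◇(¬p → ¬(q → p)) fails. ✗
w2: successors {w3}; ¬p → ¬(q → p) there: w3:T. ✓
w3: no successors, so ◇(¬p → ¬(q → p)) fails. ✗
That's 2 of 4 worlds, so 2/4 = 1/2.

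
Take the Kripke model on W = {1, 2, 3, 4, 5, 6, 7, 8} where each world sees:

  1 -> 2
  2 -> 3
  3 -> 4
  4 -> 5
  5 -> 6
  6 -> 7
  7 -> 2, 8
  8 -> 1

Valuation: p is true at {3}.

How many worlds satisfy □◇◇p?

1: successors {2}; ◇◇p there: 2:F. ✗
2: successors {3}; ◇◇p there: 3:F. ✗
3: successors {4}; ◇◇p there: 4:F. ✗
4: successors {5}; ◇◇p there: 5:F. ✗
5: successors {6}; ◇◇p there: 6:F. ✗
6: successors {7}; ◇◇p there: 7:T. ✓
7: successors {2, 8}; ◇◇p there: 2:F, 8:F. ✗
8: successors {1}; ◇◇p there: 1:T. ✓
Satisfying worlds: {6, 8}.

2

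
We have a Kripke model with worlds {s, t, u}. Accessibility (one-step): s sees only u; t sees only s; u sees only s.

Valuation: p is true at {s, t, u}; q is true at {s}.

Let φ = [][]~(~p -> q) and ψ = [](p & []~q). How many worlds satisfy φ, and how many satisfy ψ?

For [][]~(~p -> q):
s: successors {u}; []~(~p -> q) there: u:F. ✗
t: successors {s}; []~(~p -> q) there: s:F. ✗
u: successors {s}; []~(~p -> q) there: s:F. ✗
— 0 worlds.
For [](p & []~q):
s: successors {u}; p & []~q there: u:F. ✗
t: successors {s}; p & []~q there: s:T. ✓
u: successors {s}; p & []~q there: s:T. ✓
— 2 worlds.

0 and 2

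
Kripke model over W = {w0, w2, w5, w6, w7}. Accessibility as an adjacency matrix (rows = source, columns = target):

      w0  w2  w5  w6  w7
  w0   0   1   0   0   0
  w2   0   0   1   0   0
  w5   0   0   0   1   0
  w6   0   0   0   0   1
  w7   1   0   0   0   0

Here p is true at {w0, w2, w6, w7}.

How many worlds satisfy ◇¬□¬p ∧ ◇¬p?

w0: ◇¬□¬p is F, ◇¬p is F. ✗
w2: ◇¬□¬p is T, ◇¬p is T. ✓
w5: ◇¬□¬p is T, ◇¬p is F. ✗
w6: ◇¬□¬p is T, ◇¬p is F. ✗
w7: ◇¬□¬p is T, ◇¬p is F. ✗
Satisfying worlds: {w2}.

1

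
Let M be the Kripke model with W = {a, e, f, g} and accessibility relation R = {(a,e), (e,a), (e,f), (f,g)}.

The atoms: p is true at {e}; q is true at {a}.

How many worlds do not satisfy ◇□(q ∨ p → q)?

a: successors {e}; □(q ∨ p → q) there: e:T. ✓
e: successors {a, f}; □(q ∨ p → q) there: a:F, f:T. ✓
f: successors {g}; □(q ∨ p → q) there: g:T. ✓
g: no successors, so ◇□(q ∨ p → q) fails. ✗
Satisfying worlds: {a, e, f}.
So ◇□(q ∨ p → q) fails at the other 1 world.

1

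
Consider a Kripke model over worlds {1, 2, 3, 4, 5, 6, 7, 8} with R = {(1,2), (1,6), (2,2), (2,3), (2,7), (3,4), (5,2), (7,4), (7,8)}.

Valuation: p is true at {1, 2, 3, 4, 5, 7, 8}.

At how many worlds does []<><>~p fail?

5

1: successors {2, 6}; <><>~p there: 2:F, 6:F. ✗
2: successors {2, 3, 7}; <><>~p there: 2:F, 3:F, 7:F. ✗
3: successors {4}; <><>~p there: 4:F. ✗
4: no successors, so []<><>~p holds vacuously. ✓
5: successors {2}; <><>~p there: 2:F. ✗
6: no successors, so []<><>~p holds vacuously. ✓
7: successors {4, 8}; <><>~p there: 4:F, 8:F. ✗
8: no successors, so []<><>~p holds vacuously. ✓
Satisfying worlds: {4, 6, 8}.
So []<><>~p fails at the other 5 worlds.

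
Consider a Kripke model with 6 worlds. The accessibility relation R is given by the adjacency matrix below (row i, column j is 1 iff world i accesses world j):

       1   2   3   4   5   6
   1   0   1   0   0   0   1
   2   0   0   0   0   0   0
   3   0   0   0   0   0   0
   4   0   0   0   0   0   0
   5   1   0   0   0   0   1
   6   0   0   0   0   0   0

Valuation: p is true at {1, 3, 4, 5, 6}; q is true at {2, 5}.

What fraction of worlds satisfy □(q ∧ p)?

2/3

1: successors {2, 6}; q ∧ p there: 2:F, 6:F. ✗
2: no successors, so □(q ∧ p) holds vacuously. ✓
3: no successors, so □(q ∧ p) holds vacuously. ✓
4: no successors, so □(q ∧ p) holds vacuously. ✓
5: successors {1, 6}; q ∧ p there: 1:F, 6:F. ✗
6: no successors, so □(q ∧ p) holds vacuously. ✓
That's 4 of 6 worlds, so 4/6 = 2/3.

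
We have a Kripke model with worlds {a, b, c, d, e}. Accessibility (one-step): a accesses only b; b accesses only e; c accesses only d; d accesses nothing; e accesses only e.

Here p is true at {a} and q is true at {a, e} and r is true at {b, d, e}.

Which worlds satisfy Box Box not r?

{c, d}

a: successors {b}; Box not r there: b:F. ✗
b: successors {e}; Box not r there: e:F. ✗
c: successors {d}; Box not r there: d:T. ✓
d: no successors, so Box Box not r holds vacuously. ✓
e: successors {e}; Box not r there: e:F. ✗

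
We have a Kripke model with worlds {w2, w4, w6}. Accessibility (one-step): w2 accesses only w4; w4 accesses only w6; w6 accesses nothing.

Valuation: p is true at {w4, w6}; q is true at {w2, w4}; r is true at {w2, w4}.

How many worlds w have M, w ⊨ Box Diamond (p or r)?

w2: successors {w4}; Diamond (p or r) there: w4:T. ✓
w4: successors {w6}; Diamond (p or r) there: w6:F. ✗
w6: no successors, so Box Diamond (p or r) holds vacuously. ✓
Satisfying worlds: {w2, w6}.

2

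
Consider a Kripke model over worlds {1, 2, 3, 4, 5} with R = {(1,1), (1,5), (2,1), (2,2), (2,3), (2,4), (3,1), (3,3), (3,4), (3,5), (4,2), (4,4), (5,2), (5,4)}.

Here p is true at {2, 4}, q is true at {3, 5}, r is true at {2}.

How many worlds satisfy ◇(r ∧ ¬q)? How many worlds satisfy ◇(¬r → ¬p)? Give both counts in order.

3 and 5

For ◇(r ∧ ¬q):
1: successors {1, 5}; r ∧ ¬q there: 1:F, 5:F. ✗
2: successors {1, 2, 3, 4}; r ∧ ¬q there: 1:F, 2:T, 3:F, 4:F. ✓
3: successors {1, 3, 4, 5}; r ∧ ¬q there: 1:F, 3:F, 4:F, 5:F. ✗
4: successors {2, 4}; r ∧ ¬q there: 2:T, 4:F. ✓
5: successors {2, 4}; r ∧ ¬q there: 2:T, 4:F. ✓
— 3 worlds.
For ◇(¬r → ¬p):
1: successors {1, 5}; ¬r → ¬p there: 1:T, 5:T. ✓
2: successors {1, 2, 3, 4}; ¬r → ¬p there: 1:T, 2:T, 3:T, 4:F. ✓
3: successors {1, 3, 4, 5}; ¬r → ¬p there: 1:T, 3:T, 4:F, 5:T. ✓
4: successors {2, 4}; ¬r → ¬p there: 2:T, 4:F. ✓
5: successors {2, 4}; ¬r → ¬p there: 2:T, 4:F. ✓
— 5 worlds.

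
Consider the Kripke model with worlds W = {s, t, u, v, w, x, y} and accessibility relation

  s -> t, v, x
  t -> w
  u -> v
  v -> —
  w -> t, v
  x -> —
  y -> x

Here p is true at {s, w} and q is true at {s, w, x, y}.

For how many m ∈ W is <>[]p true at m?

4

s: successors {t, v, x}; []p there: t:T, v:T, x:T. ✓
t: successors {w}; []p there: w:F. ✗
u: successors {v}; []p there: v:T. ✓
v: no successors, so <>[]p fails. ✗
w: successors {t, v}; []p there: t:T, v:T. ✓
x: no successors, so <>[]p fails. ✗
y: successors {x}; []p there: x:T. ✓
Satisfying worlds: {s, u, w, y}.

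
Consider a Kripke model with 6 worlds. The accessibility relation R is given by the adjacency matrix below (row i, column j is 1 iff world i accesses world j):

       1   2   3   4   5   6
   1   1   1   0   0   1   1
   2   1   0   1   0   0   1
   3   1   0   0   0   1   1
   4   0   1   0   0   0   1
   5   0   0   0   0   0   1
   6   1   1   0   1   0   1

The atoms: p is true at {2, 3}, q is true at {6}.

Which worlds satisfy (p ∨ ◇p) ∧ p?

1: p ∨ ◇p is T, p is F. ✗
2: p ∨ ◇p is T, p is T. ✓
3: p ∨ ◇p is T, p is T. ✓
4: p ∨ ◇p is T, p is F. ✗
5: p ∨ ◇p is F, p is F. ✗
6: p ∨ ◇p is T, p is F. ✗

{2, 3}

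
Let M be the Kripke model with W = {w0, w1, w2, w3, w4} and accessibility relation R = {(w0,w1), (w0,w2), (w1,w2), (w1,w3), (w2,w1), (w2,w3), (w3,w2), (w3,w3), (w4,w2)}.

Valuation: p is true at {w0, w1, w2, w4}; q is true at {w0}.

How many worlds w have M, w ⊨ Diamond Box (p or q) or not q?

w0: Diamond Box (p or q) is F, not q is F. ✗
w1: Diamond Box (p or q) is F, not q is T. ✓
w2: Diamond Box (p or q) is F, not q is T. ✓
w3: Diamond Box (p or q) is F, not q is T. ✓
w4: Diamond Box (p or q) is F, not q is T. ✓
Satisfying worlds: {w1, w2, w3, w4}.

4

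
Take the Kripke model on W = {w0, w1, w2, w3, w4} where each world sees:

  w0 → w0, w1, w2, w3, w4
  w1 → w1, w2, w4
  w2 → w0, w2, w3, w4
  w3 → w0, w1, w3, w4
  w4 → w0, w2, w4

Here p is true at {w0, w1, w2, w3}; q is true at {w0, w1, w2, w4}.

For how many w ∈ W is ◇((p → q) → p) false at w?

0

w0: successors {w0, w1, w2, w3, w4}; (p → q) → p there: w0:T, w1:T, w2:T, w3:T, w4:F. ✓
w1: successors {w1, w2, w4}; (p → q) → p there: w1:T, w2:T, w4:F. ✓
w2: successors {w0, w2, w3, w4}; (p → q) → p there: w0:T, w2:T, w3:T, w4:F. ✓
w3: successors {w0, w1, w3, w4}; (p → q) → p there: w0:T, w1:T, w3:T, w4:F. ✓
w4: successors {w0, w2, w4}; (p → q) → p there: w0:T, w2:T, w4:F. ✓
Satisfying worlds: {w0, w1, w2, w3, w4}.
So ◇((p → q) → p) fails at the other 0 worlds.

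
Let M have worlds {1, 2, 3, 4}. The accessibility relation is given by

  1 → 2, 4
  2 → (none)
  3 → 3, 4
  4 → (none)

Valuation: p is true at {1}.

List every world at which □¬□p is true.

{2, 4}

1: successors {2, 4}; ¬□p there: 2:F, 4:F. ✗
2: no successors, so □¬□p holds vacuously. ✓
3: successors {3, 4}; ¬□p there: 3:T, 4:F. ✗
4: no successors, so □¬□p holds vacuously. ✓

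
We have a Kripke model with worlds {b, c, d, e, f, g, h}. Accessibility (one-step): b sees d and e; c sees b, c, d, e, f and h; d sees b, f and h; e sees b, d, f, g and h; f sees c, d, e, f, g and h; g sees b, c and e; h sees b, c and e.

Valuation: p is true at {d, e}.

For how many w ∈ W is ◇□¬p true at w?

b: successors {d, e}; □¬p there: d:T, e:F. ✓
c: successors {b, c, d, e, f, h}; □¬p there: b:F, c:F, d:T, e:F, f:F, h:F. ✓
d: successors {b, f, h}; □¬p there: b:F, f:F, h:F. ✗
e: successors {b, d, f, g, h}; □¬p there: b:F, d:T, f:F, g:F, h:F. ✓
f: successors {c, d, e, f, g, h}; □¬p there: c:F, d:T, e:F, f:F, g:F, h:F. ✓
g: successors {b, c, e}; □¬p there: b:F, c:F, e:F. ✗
h: successors {b, c, e}; □¬p there: b:F, c:F, e:F. ✗
Satisfying worlds: {b, c, e, f}.

4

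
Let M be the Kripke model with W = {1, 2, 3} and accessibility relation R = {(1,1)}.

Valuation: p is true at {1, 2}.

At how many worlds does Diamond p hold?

1: successors {1}; p there: 1:T. ✓
2: no successors, so Diamond p fails. ✗
3: no successors, so Diamond p fails. ✗
Satisfying worlds: {1}.

1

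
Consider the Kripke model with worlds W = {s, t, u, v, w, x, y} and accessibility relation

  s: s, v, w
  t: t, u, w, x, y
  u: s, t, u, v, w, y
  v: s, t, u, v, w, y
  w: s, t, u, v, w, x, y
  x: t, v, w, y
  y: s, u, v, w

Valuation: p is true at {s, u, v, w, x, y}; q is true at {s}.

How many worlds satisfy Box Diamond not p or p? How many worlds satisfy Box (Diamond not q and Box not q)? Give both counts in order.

For Box Diamond not p or p:
s: Box Diamond not p is F, p is T. ✓
t: Box Diamond not p is F, p is F. ✗
u: Box Diamond not p is F, p is T. ✓
v: Box Diamond not p is F, p is T. ✓
w: Box Diamond not p is F, p is T. ✓
x: Box Diamond not p is F, p is T. ✓
y: Box Diamond not p is F, p is T. ✓
— 6 worlds.
For Box (Diamond not q and Box not q):
s: successors {s, v, w}; Diamond not q and Box not q there: s:F, v:F, w:F. ✗
t: successors {t, u, w, x, y}; Diamond not q and Box not q there: t:T, u:F, w:F, x:T, y:F. ✗
u: successors {s, t, u, v, w, y}; Diamond not q and Box not q there: s:F, t:T, u:F, v:F, w:F, y:F. ✗
v: successors {s, t, u, v, w, y}; Diamond not q and Box not q there: s:F, t:T, u:F, v:F, w:F, y:F. ✗
w: successors {s, t, u, v, w, x, y}; Diamond not q and Box not q there: s:F, t:T, u:F, v:F, w:F, x:T, y:F. ✗
x: successors {t, v, w, y}; Diamond not q and Box not q there: t:T, v:F, w:F, y:F. ✗
y: successors {s, u, v, w}; Diamond not q and Box not q there: s:F, u:F, v:F, w:F. ✗
— 0 worlds.

6 and 0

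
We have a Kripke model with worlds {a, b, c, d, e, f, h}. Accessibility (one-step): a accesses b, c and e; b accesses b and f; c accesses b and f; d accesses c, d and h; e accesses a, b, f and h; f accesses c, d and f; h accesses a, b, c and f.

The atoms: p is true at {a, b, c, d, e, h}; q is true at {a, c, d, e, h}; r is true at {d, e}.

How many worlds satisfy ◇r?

a: successors {b, c, e}; r there: b:F, c:F, e:T. ✓
b: successors {b, f}; r there: b:F, f:F. ✗
c: successors {b, f}; r there: b:F, f:F. ✗
d: successors {c, d, h}; r there: c:F, d:T, h:F. ✓
e: successors {a, b, f, h}; r there: a:F, b:F, f:F, h:F. ✗
f: successors {c, d, f}; r there: c:F, d:T, f:F. ✓
h: successors {a, b, c, f}; r there: a:F, b:F, c:F, f:F. ✗
Satisfying worlds: {a, d, f}.

3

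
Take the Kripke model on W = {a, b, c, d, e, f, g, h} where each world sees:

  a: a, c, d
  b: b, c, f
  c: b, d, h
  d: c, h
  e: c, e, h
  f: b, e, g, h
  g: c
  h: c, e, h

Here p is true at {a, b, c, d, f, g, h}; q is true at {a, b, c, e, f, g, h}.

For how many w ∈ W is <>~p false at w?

a: successors {a, c, d}; ~p there: a:F, c:F, d:F. ✗
b: successors {b, c, f}; ~p there: b:F, c:F, f:F. ✗
c: successors {b, d, h}; ~p there: b:F, d:F, h:F. ✗
d: successors {c, h}; ~p there: c:F, h:F. ✗
e: successors {c, e, h}; ~p there: c:F, e:T, h:F. ✓
f: successors {b, e, g, h}; ~p there: b:F, e:T, g:F, h:F. ✓
g: successors {c}; ~p there: c:F. ✗
h: successors {c, e, h}; ~p there: c:F, e:T, h:F. ✓
Satisfying worlds: {e, f, h}.
So <>~p fails at the other 5 worlds.

5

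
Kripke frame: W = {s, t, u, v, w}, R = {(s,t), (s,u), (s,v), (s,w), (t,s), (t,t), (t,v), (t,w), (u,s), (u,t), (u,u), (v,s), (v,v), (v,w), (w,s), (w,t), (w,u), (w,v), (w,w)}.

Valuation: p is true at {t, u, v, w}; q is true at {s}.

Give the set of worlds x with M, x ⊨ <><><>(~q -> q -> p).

s: successors {t, u, v, w}; <><>(~q -> q -> p) there: t:T, u:T, v:T, w:T. ✓
t: successors {s, t, v, w}; <><>(~q -> q -> p) there: s:T, t:T, v:T, w:T. ✓
u: successors {s, t, u}; <><>(~q -> q -> p) there: s:T, t:T, u:T. ✓
v: successors {s, v, w}; <><>(~q -> q -> p) there: s:T, v:T, w:T. ✓
w: successors {s, t, u, v, w}; <><>(~q -> q -> p) there: s:T, t:T, u:T, v:T, w:T. ✓

{s, t, u, v, w}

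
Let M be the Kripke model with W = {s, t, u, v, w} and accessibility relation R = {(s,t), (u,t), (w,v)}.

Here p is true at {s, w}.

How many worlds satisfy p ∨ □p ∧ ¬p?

s: p is T, □p ∧ ¬p is F. ✓
t: p is F, □p ∧ ¬p is T. ✓
u: p is F, □p ∧ ¬p is F. ✗
v: p is F, □p ∧ ¬p is T. ✓
w: p is T, □p ∧ ¬p is F. ✓
Satisfying worlds: {s, t, v, w}.

4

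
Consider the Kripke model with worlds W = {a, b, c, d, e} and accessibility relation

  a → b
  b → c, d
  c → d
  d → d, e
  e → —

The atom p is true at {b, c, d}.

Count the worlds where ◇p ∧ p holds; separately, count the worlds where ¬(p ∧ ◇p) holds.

For ◇p ∧ p:
a: ◇p is T, p is F. ✗
b: ◇p is T, p is T. ✓
c: ◇p is T, p is T. ✓
d: ◇p is T, p is T. ✓
e: ◇p is F, p is F. ✗
— 3 worlds.
For ¬(p ∧ ◇p):
a: p ∧ ◇p is F. ✓
b: p ∧ ◇p is T. ✗
c: p ∧ ◇p is T. ✗
d: p ∧ ◇p is T. ✗
e: p ∧ ◇p is F. ✓
— 2 worlds.

3 and 2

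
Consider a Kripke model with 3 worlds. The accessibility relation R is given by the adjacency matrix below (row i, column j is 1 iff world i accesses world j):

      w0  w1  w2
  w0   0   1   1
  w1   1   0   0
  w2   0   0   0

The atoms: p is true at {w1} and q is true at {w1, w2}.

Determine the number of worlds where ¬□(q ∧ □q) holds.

w0: □(q ∧ □q) is F. ✓
w1: □(q ∧ □q) is F. ✓
w2: □(q ∧ □q) is T. ✗
Satisfying worlds: {w0, w1}.

2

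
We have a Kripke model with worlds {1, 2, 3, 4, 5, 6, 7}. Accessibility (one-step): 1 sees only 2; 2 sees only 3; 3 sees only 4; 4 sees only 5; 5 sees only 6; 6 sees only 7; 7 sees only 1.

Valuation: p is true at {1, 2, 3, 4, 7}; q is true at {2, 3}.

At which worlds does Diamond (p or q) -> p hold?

1: Diamond (p or q) is T, p is T. ✓
2: Diamond (p or q) is T, p is T. ✓
3: Diamond (p or q) is T, p is T. ✓
4: Diamond (p or q) is F, p is T. ✓
5: Diamond (p or q) is F, p is F. ✓
6: Diamond (p or q) is T, p is F. ✗
7: Diamond (p or q) is T, p is T. ✓

{1, 2, 3, 4, 5, 7}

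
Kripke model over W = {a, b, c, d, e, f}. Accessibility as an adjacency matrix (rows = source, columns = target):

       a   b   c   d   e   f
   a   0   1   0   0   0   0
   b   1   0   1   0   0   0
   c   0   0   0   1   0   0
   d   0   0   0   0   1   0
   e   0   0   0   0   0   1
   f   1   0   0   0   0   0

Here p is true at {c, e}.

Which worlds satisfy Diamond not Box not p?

a: successors {b}; not Box not p there: b:T. ✓
b: successors {a, c}; not Box not p there: a:F, c:F. ✗
c: successors {d}; not Box not p there: d:T. ✓
d: successors {e}; not Box not p there: e:F. ✗
e: successors {f}; not Box not p there: f:F. ✗
f: successors {a}; not Box not p there: a:F. ✗

{a, c}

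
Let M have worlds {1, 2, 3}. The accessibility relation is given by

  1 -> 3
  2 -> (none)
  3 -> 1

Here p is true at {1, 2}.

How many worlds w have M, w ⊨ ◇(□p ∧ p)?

1: successors {3}; □p ∧ p there: 3:F. ✗
2: no successors, so ◇(□p ∧ p) fails. ✗
3: successors {1}; □p ∧ p there: 1:F. ✗
Satisfying worlds: ∅.

0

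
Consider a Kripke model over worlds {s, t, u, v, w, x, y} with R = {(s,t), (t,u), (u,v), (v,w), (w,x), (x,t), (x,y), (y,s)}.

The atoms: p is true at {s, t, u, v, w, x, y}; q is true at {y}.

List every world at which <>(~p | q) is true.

s: successors {t}; ~p | q there: t:F. ✗
t: successors {u}; ~p | q there: u:F. ✗
u: successors {v}; ~p | q there: v:F. ✗
v: successors {w}; ~p | q there: w:F. ✗
w: successors {x}; ~p | q there: x:F. ✗
x: successors {t, y}; ~p | q there: t:F, y:T. ✓
y: successors {s}; ~p | q there: s:F. ✗

{x}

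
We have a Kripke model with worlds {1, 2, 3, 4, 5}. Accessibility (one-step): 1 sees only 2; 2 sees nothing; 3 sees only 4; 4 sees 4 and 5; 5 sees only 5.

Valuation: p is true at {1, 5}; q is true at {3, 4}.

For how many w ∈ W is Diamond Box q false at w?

4

1: successors {2}; Box q there: 2:T. ✓
2: no successors, so Diamond Box q fails. ✗
3: successors {4}; Box q there: 4:F. ✗
4: successors {4, 5}; Box q there: 4:F, 5:F. ✗
5: successors {5}; Box q there: 5:F. ✗
Satisfying worlds: {1}.
So Diamond Box q fails at the other 4 worlds.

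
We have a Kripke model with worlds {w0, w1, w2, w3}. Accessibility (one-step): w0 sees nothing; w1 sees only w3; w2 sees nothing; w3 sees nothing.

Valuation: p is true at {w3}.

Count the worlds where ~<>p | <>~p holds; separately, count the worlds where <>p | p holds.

3 and 2

For ~<>p | <>~p:
w0: ~<>p is T, <>~p is F. ✓
w1: ~<>p is F, <>~p is F. ✗
w2: ~<>p is T, <>~p is F. ✓
w3: ~<>p is T, <>~p is F. ✓
— 3 worlds.
For <>p | p:
w0: <>p is F, p is F. ✗
w1: <>p is T, p is F. ✓
w2: <>p is F, p is F. ✗
w3: <>p is F, p is T. ✓
— 2 worlds.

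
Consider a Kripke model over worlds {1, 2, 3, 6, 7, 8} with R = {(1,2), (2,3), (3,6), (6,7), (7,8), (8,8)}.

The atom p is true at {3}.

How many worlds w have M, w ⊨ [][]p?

1: successors {2}; []p there: 2:T. ✓
2: successors {3}; []p there: 3:F. ✗
3: successors {6}; []p there: 6:F. ✗
6: successors {7}; []p there: 7:F. ✗
7: successors {8}; []p there: 8:F. ✗
8: successors {8}; []p there: 8:F. ✗
Satisfying worlds: {1}.

1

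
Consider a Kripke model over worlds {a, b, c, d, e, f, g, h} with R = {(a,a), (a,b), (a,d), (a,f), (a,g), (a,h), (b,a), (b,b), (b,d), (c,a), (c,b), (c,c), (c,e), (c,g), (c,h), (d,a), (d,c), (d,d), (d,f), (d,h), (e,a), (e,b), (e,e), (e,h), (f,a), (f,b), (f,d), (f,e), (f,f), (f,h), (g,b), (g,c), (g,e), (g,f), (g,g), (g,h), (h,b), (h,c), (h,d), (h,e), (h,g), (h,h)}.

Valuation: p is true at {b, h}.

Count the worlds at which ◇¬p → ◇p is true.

8

a: ◇¬p is T, ◇p is T. ✓
b: ◇¬p is T, ◇p is T. ✓
c: ◇¬p is T, ◇p is T. ✓
d: ◇¬p is T, ◇p is T. ✓
e: ◇¬p is T, ◇p is T. ✓
f: ◇¬p is T, ◇p is T. ✓
g: ◇¬p is T, ◇p is T. ✓
h: ◇¬p is T, ◇p is T. ✓
Satisfying worlds: {a, b, c, d, e, f, g, h}.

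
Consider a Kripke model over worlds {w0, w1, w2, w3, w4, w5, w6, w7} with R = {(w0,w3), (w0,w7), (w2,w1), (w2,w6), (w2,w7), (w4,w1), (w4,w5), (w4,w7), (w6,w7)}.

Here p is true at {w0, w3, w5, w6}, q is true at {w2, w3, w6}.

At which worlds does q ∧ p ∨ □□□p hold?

w0: q ∧ p is F, □□□p is T. ✓
w1: q ∧ p is F, □□□p is T. ✓
w2: q ∧ p is F, □□□p is T. ✓
w3: q ∧ p is T, □□□p is T. ✓
w4: q ∧ p is F, □□□p is T. ✓
w5: q ∧ p is F, □□□p is T. ✓
w6: q ∧ p is T, □□□p is T. ✓
w7: q ∧ p is F, □□□p is T. ✓

{w0, w1, w2, w3, w4, w5, w6, w7}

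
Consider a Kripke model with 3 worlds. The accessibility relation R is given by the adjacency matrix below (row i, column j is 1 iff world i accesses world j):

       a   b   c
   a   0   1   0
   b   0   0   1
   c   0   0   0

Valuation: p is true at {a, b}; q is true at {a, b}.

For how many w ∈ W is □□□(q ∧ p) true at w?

3

a: successors {b}; □□(q ∧ p) there: b:T. ✓
b: successors {c}; □□(q ∧ p) there: c:T. ✓
c: no successors, so □□□(q ∧ p) holds vacuously. ✓
Satisfying worlds: {a, b, c}.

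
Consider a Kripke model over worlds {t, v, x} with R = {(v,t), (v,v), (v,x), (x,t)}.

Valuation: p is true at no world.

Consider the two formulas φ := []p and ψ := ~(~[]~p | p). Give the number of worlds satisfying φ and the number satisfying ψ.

For []p:
t: no successors, so []p holds vacuously. ✓
v: successors {t, v, x}; p there: t:F, v:F, x:F. ✗
x: successors {t}; p there: t:F. ✗
— 1 world.
For ~(~[]~p | p):
t: ~[]~p | p is F. ✓
v: ~[]~p | p is F. ✓
x: ~[]~p | p is F. ✓
— 3 worlds.

1 and 3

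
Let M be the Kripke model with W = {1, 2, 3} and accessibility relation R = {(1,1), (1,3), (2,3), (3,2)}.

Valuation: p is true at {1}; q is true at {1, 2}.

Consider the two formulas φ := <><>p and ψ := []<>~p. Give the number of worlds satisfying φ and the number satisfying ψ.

1 and 3

For <><>p:
1: successors {1, 3}; <>p there: 1:T, 3:F. ✓
2: successors {3}; <>p there: 3:F. ✗
3: successors {2}; <>p there: 2:F. ✗
— 1 world.
For []<>~p:
1: successors {1, 3}; <>~p there: 1:T, 3:T. ✓
2: successors {3}; <>~p there: 3:T. ✓
3: successors {2}; <>~p there: 2:T. ✓
— 3 worlds.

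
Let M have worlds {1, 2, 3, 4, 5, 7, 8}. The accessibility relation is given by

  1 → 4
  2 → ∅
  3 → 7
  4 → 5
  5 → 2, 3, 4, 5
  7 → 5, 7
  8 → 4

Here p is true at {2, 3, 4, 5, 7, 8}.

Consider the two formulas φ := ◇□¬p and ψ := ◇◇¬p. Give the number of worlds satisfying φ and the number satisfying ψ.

1 and 0

For ◇□¬p:
1: successors {4}; □¬p there: 4:F. ✗
2: no successors, so ◇□¬p fails. ✗
3: successors {7}; □¬p there: 7:F. ✗
4: successors {5}; □¬p there: 5:F. ✗
5: successors {2, 3, 4, 5}; □¬p there: 2:T, 3:F, 4:F, 5:F. ✓
7: successors {5, 7}; □¬p there: 5:F, 7:F. ✗
8: successors {4}; □¬p there: 4:F. ✗
— 1 world.
For ◇◇¬p:
1: successors {4}; ◇¬p there: 4:F. ✗
2: no successors, so ◇◇¬p fails. ✗
3: successors {7}; ◇¬p there: 7:F. ✗
4: successors {5}; ◇¬p there: 5:F. ✗
5: successors {2, 3, 4, 5}; ◇¬p there: 2:F, 3:F, 4:F, 5:F. ✗
7: successors {5, 7}; ◇¬p there: 5:F, 7:F. ✗
8: successors {4}; ◇¬p there: 4:F. ✗
— 0 worlds.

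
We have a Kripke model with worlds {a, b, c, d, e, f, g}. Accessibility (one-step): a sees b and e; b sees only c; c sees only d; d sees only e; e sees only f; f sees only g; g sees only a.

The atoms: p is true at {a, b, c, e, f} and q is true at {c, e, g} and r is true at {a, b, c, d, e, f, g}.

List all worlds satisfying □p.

a: successors {b, e}; p there: b:T, e:T. ✓
b: successors {c}; p there: c:T. ✓
c: successors {d}; p there: d:F. ✗
d: successors {e}; p there: e:T. ✓
e: successors {f}; p there: f:T. ✓
f: successors {g}; p there: g:F. ✗
g: successors {a}; p there: a:T. ✓

{a, b, d, e, g}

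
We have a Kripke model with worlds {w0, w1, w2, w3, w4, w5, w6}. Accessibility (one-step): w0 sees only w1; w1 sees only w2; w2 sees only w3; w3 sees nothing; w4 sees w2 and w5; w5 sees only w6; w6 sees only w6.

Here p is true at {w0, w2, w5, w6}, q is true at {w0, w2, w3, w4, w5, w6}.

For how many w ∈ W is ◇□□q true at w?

w0: successors {w1}; □□q there: w1:T. ✓
w1: successors {w2}; □□q there: w2:T. ✓
w2: successors {w3}; □□q there: w3:T. ✓
w3: no successors, so ◇□□q fails. ✗
w4: successors {w2, w5}; □□q there: w2:T, w5:T. ✓
w5: successors {w6}; □□q there: w6:T. ✓
w6: successors {w6}; □□q there: w6:T. ✓
Satisfying worlds: {w0, w1, w2, w4, w5, w6}.

6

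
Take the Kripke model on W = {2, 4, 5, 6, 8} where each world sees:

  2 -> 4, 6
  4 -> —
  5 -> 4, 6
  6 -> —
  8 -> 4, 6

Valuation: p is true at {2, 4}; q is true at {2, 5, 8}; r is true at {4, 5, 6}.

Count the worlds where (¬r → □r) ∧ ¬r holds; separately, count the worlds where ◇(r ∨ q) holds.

2 and 3

For (¬r → □r) ∧ ¬r:
2: ¬r → □r is T, ¬r is T. ✓
4: ¬r → □r is T, ¬r is F. ✗
5: ¬r → □r is T, ¬r is F. ✗
6: ¬r → □r is T, ¬r is F. ✗
8: ¬r → □r is T, ¬r is T. ✓
— 2 worlds.
For ◇(r ∨ q):
2: successors {4, 6}; r ∨ q there: 4:T, 6:T. ✓
4: no successors, so ◇(r ∨ q) fails. ✗
5: successors {4, 6}; r ∨ q there: 4:T, 6:T. ✓
6: no successors, so ◇(r ∨ q) fails. ✗
8: successors {4, 6}; r ∨ q there: 4:T, 6:T. ✓
— 3 worlds.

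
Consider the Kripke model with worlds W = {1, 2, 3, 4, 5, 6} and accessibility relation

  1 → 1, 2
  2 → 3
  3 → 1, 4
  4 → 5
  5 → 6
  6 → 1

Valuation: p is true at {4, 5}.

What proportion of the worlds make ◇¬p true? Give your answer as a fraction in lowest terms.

1: successors {1, 2}; ¬p there: 1:T, 2:T. ✓
2: successors {3}; ¬p there: 3:T. ✓
3: successors {1, 4}; ¬p there: 1:T, 4:F. ✓
4: successors {5}; ¬p there: 5:F. ✗
5: successors {6}; ¬p there: 6:T. ✓
6: successors {1}; ¬p there: 1:T. ✓
That's 5 of 6 worlds, so 5/6.

5/6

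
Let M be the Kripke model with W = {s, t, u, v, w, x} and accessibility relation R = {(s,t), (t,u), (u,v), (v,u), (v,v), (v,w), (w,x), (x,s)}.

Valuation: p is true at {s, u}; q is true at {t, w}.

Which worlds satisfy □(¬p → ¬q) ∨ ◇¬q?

{t, u, v, w, x}

s: □(¬p → ¬q) is F, ◇¬q is F. ✗
t: □(¬p → ¬q) is T, ◇¬q is T. ✓
u: □(¬p → ¬q) is T, ◇¬q is T. ✓
v: □(¬p → ¬q) is F, ◇¬q is T. ✓
w: □(¬p → ¬q) is T, ◇¬q is T. ✓
x: □(¬p → ¬q) is T, ◇¬q is T. ✓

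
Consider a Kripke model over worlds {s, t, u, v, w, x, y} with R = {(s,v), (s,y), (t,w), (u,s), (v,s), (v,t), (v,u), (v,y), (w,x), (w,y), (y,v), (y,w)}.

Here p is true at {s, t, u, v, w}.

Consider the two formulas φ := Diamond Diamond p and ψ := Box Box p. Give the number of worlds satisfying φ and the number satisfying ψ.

For Diamond Diamond p:
s: successors {v, y}; Diamond p there: v:T, y:T. ✓
t: successors {w}; Diamond p there: w:F. ✗
u: successors {s}; Diamond p there: s:T. ✓
v: successors {s, t, u, y}; Diamond p there: s:T, t:T, u:T, y:T. ✓
w: successors {x, y}; Diamond p there: x:F, y:T. ✓
x: no successors, so Diamond Diamond p fails. ✗
y: successors {v, w}; Diamond p there: v:T, w:F. ✓
— 5 worlds.
For Box Box p:
s: successors {v, y}; Box p there: v:F, y:T. ✗
t: successors {w}; Box p there: w:F. ✗
u: successors {s}; Box p there: s:F. ✗
v: successors {s, t, u, y}; Box p there: s:F, t:T, u:T, y:T. ✗
w: successors {x, y}; Box p there: x:T, y:T. ✓
x: no successors, so Box Box p holds vacuously. ✓
y: successors {v, w}; Box p there: v:F, w:F. ✗
— 2 worlds.

5 and 2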